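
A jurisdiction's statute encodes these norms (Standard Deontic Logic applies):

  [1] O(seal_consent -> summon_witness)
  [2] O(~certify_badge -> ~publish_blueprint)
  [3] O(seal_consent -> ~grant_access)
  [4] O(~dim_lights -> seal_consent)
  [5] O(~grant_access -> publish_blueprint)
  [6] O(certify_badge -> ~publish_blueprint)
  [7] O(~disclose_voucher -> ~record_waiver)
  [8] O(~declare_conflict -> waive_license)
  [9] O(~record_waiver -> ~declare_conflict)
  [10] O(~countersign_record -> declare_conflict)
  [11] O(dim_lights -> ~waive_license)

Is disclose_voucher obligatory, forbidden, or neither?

Obligatory

Premises 2 and 6 cover both cases: O(~certify_badge -> ~publish_blueprint) and O(certify_badge -> ~publish_blueprint). Since ~certify_badge ∨ certify_badge is a tautology, O(~publish_blueprint) follows.
Premise 5, O(~grant_access -> publish_blueprint), contraposes to O(~publish_blueprint -> grant_access); with O(~publish_blueprint) we get O(grant_access).
Premise 3, O(seal_consent -> ~grant_access), contraposes to O(grant_access -> ~seal_consent); with O(grant_access) we get O(~seal_consent).
Premise 4 is O(~dim_lights -> seal_consent); contrapositively O(~seal_consent -> dim_lights). Since O(~seal_consent) holds, K gives O(dim_lights).
From O(dim_lights) and premise 11, O(dim_lights -> ~waive_license), we obtain O(~waive_license).
Premise 8 is O(~declare_conflict -> waive_license); contrapositively O(~waive_license -> declare_conflict). Since O(~waive_license) holds, K gives O(declare_conflict).
Premise 9 is O(~record_waiver -> ~declare_conflict); contrapositively O(declare_conflict -> record_waiver). Since O(declare_conflict) holds, K gives O(record_waiver).
The contrapositive of premise 7 (O(~disclose_voucher -> ~record_waiver)) is O(record_waiver -> disclose_voucher), and O(record_waiver) is already established, so O(disclose_voucher).
Premises 1, 10 do not contribute to this derivation.
Hence disclose_voucher is obligatory.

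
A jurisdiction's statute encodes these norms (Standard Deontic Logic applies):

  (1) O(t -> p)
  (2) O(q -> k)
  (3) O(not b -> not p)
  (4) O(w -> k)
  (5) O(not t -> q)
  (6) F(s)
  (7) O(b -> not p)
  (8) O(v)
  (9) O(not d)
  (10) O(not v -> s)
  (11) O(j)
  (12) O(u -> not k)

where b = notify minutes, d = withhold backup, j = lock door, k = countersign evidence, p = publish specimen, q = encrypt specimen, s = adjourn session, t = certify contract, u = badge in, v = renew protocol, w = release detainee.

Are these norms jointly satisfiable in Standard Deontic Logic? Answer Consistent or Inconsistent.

Premise 10 is O(not v -> s), but O(not v) is not derivable from the premises, so it does not yield O(s).
So O(s) is not derivable, and the apparent clash with O(not s) does not arise.
A world satisfying every obligation exists (e.g. b=false, d=false, j=true, k=true, p=false, q=true, s=false, t=false, u=false, v=true, w=false); no atom is both obligatory and forbidden, so the set is consistent.

Consistent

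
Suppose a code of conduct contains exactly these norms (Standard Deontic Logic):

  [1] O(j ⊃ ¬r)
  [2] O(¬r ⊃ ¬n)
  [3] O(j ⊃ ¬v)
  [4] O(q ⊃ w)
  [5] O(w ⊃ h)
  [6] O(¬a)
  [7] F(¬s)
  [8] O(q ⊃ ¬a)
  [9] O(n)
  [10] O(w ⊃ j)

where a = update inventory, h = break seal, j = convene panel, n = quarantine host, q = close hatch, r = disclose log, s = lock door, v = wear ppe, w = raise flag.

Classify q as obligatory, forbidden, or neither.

Premise 9 gives O(n).
Premise 2, O(¬r ⊃ ¬n), contraposes to O(n ⊃ r); with O(n) we get O(r).
Premise 1 is O(j ⊃ ¬r); contrapositively O(r ⊃ ¬j). Since O(r) holds, K gives O(¬j).
The contrapositive of premise 10 (O(w ⊃ j)) is O(¬j ⊃ ¬w), and O(¬j) is already established, so O(¬w).
Premise 4 is O(q ⊃ w); contrapositively O(¬w ⊃ ¬q). Since O(¬w) holds, K gives O(¬q).
Premises 3, 5, 6, 7, 8 do not contribute to this derivation.
Thus O(¬q), which is F(q): q is forbidden.

Forbidden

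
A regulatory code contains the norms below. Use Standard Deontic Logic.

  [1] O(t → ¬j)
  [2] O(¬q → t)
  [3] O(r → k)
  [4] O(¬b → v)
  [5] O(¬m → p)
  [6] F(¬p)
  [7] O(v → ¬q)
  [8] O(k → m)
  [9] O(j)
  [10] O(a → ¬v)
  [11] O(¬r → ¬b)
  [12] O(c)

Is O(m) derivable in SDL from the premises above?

Premise 9 states O(j) outright.
Premise 1, O(t → ¬j), contraposes to O(j → ¬t); with O(j) we get O(¬t).
The contrapositive of premise 2 (O(¬q → t)) is O(¬t → q), and O(¬t) is already established, so O(q).
Premise 7 is O(v → ¬q); contrapositively O(q → ¬v). Since O(q) holds, K gives O(¬v).
Premise 4 is O(¬b → v); contrapositively O(¬v → b). Since O(¬v) holds, K gives O(b).
Premise 11 is O(¬r → ¬b); contrapositively O(b → r). Since O(b) holds, K gives O(r).
From O(r) and premise 3, O(r → k), we obtain O(k).
Premise 8 is O(k → m); since O(k), deontic closure gives O(m).
Premises 5, 6, 10, 12 do not contribute to this derivation.
So O(m) follows.

Yes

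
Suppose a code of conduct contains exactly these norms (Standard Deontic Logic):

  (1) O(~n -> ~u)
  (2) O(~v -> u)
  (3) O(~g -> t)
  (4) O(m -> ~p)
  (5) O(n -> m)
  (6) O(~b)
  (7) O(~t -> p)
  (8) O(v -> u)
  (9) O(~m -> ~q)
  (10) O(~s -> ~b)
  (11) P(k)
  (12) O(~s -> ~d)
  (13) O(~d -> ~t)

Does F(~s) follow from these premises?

By case analysis on v: premise 8 gives O(v -> u) and premise 2 gives O(~v -> u), so O(u) either way.
Premise 1 is O(~n -> ~u); contrapositively O(u -> n). Since O(u) holds, K gives O(n).
With premise 5, O(n -> m), the K-axiom yields O(m).
Applying K to premise 4 (O(m -> ~p)) and O(m) yields O(~p).
Premise 7 is O(~t -> p); contrapositively O(~p -> t). Since O(~p) holds, K gives O(t).
Premise 13 is O(~d -> ~t); contrapositively O(t -> d). Since O(t) holds, K gives O(d).
Premise 12 is O(~s -> ~d); contrapositively O(d -> s). Since O(d) holds, K gives O(s).
Premises 3, 6, 9, 10, 11 do not contribute to this derivation.
So O(s) holds, i.e. F(~s). The claim follows.

Yes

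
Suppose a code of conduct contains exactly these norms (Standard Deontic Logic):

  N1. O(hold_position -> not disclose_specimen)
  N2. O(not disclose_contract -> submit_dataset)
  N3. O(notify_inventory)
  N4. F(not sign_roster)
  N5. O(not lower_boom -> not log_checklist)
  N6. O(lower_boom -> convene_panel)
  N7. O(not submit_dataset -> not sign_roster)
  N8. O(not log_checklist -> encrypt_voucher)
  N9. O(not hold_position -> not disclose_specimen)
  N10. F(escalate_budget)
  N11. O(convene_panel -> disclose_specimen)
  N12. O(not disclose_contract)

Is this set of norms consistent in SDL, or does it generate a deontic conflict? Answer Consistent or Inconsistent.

Premise 7 is O(not submit_dataset -> not sign_roster), but O(not submit_dataset) is not derivable from the premises, so it does not yield O(not sign_roster).
So O(not sign_roster) is not derivable, and the apparent clash with O(sign_roster) does not arise.
A world satisfying every obligation exists (e.g. convene_panel=false, disclose_contract=false, disclose_specimen=false, encrypt_voucher=true, escalate_budget=false, hold_position=false, log_checklist=false, lower_boom=false, notify_inventory=true, sign_roster=true, submit_dataset=true); no atom is both obligatory and forbidden, so the set is consistent.

Consistent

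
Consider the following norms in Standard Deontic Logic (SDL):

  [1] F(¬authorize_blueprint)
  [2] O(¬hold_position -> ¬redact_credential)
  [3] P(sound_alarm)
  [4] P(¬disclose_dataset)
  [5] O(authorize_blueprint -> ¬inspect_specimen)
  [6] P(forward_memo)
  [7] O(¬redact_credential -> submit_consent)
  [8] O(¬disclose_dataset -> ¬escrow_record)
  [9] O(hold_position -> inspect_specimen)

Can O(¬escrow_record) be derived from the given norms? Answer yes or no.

Premise 8 is O(¬disclose_dataset -> ¬escrow_record), but O(¬disclose_dataset) is not derivable from the premises (the permission P(¬disclose_dataset) asserts only ¬O(disclose_dataset), not O(¬disclose_dataset)), so it does not yield O(¬escrow_record).
No other premise forces O(¬escrow_record). An ideal world satisfying every premise can still have ¬escrow_record false, so O(¬escrow_record) is not derivable.

No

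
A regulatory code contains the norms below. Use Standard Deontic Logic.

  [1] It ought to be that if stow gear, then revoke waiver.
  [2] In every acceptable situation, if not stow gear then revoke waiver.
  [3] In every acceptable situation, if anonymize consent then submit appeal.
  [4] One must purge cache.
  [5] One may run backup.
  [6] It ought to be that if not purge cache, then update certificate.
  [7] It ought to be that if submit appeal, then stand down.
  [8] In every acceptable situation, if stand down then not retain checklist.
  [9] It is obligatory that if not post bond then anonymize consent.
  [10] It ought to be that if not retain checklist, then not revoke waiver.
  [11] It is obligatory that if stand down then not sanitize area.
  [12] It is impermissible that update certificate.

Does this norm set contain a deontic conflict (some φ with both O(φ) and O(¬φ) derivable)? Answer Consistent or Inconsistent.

Consistent

Premise 6 is O(¬purge_cache → update_certificate), but O(¬purge_cache) is not derivable from the premises, so it does not yield O(update_certificate).
So O(update_certificate) is not derivable, and the apparent clash with O(¬update_certificate) does not arise.
A world satisfying every obligation exists (e.g. anonymize_consent=false, post_bond=true, purge_cache=true, retain_checklist=true, revoke_waiver=true, run_backup=false, sanitize_area=false, stand_down=false, stow_gear=false, submit_appeal=false, update_certificate=false); no atom is both obligatory and forbidden, so the set is consistent.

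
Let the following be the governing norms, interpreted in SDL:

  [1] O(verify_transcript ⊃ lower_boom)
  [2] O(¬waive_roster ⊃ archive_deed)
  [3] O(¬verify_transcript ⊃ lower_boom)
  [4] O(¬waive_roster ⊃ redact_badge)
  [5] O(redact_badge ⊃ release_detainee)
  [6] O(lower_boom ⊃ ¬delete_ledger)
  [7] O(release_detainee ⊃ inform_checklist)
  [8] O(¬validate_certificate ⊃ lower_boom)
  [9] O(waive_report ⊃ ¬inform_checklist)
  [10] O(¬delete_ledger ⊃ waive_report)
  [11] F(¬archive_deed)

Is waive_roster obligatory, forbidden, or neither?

Obligatory

Premises 1 and 3 are O(verify_transcript ⊃ lower_boom) and O(¬verify_transcript ⊃ lower_boom); every ideal world satisfies verify_transcript or ¬verify_transcript, so in either case lower_boom holds — hence O(lower_boom).
From O(lower_boom) and premise 6, O(lower_boom ⊃ ¬delete_ledger), we obtain O(¬delete_ledger).
With premise 10, O(¬delete_ledger ⊃ waive_report), the K-axiom yields O(waive_report).
From O(waive_report) and premise 9, O(waive_report ⊃ ¬inform_checklist), we obtain O(¬inform_checklist).
Premise 7, O(release_detainee ⊃ inform_checklist), contraposes to O(¬inform_checklist ⊃ ¬release_detainee); with O(¬inform_checklist) we get O(¬release_detainee).
Premise 5, O(redact_badge ⊃ release_detainee), contraposes to O(¬release_detainee ⊃ ¬redact_badge); with O(¬release_detainee) we get O(¬redact_badge).
The contrapositive of premise 4 (O(¬waive_roster ⊃ redact_badge)) is O(¬redact_badge ⊃ waive_roster), and O(¬redact_badge) is already established, so O(waive_roster).
Premises 2, 8, 11 do not contribute to this derivation.
Hence waive_roster is obligatory.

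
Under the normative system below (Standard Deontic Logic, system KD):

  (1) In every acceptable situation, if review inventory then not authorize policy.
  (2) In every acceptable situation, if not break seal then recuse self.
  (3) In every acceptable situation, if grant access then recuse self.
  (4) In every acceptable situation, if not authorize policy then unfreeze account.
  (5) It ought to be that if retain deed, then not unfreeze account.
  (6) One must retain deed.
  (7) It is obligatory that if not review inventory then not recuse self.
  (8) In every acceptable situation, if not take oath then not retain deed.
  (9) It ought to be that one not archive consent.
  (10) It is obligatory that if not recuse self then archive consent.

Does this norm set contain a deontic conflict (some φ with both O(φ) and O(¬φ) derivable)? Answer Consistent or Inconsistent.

Premise 9 states O(¬archive_consent) outright.
Premise 10 is O(¬recuse_self → archive_consent); contrapositively O(¬archive_consent → recuse_self). Since O(¬archive_consent) holds, K gives O(recuse_self).
Premise 7 is O(¬review_inventory → ¬recuse_self); contrapositively O(recuse_self → review_inventory). Since O(recuse_self) holds, K gives O(review_inventory).
From O(review_inventory) and premise 1, O(review_inventory → ¬authorize_policy), we obtain O(¬authorize_policy).
Applying K to premise 4 (O(¬authorize_policy → unfreeze_account)) and O(¬authorize_policy) yields O(unfreeze_account).
The contrapositive of premise 5 (O(retain_deed → ¬unfreeze_account)) is O(unfreeze_account → ¬retain_deed), and O(unfreeze_account) is already established, so O(¬retain_deed).
However, premise 6 gives O(retain_deed).
We now have both O(¬retain_deed) and O(retain_deed) — retain_deed is simultaneously obligatory and forbidden, violating the D-axiom.

Inconsistent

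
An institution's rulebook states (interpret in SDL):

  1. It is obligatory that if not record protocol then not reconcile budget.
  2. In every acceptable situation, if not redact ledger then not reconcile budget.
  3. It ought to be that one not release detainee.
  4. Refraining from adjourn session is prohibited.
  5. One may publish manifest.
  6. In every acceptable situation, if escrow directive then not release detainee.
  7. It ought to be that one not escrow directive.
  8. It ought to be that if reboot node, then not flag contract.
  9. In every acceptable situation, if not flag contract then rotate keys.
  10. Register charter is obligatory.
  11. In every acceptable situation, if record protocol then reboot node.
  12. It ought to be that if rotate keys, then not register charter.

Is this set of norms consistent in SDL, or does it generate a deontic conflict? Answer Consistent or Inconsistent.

Consistent

Premise 6 is O(escrow_directive → ¬release_detainee); even if O(¬release_detainee) held, inferring O(escrow_directive) would be affirming the consequent — invalid.
So O(escrow_directive) is not derivable, and the apparent clash with O(¬escrow_directive) does not arise.
A world satisfying every obligation exists (e.g. adjourn_session=true, escrow_directive=false, flag_contract=true, publish_manifest=false, reboot_node=false, reconcile_budget=false, record_protocol=false, redact_ledger=false, register_charter=true, release_detainee=false, rotate_keys=false); no atom is both obligatory and forbidden, so the set is consistent.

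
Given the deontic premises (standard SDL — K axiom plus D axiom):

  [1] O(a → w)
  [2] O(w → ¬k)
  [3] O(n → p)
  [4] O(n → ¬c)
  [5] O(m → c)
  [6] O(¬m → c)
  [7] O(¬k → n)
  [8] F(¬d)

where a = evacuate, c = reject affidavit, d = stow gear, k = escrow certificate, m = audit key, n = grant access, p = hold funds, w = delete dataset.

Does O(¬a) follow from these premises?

Premises 5 and 6 are O(m → c) and O(¬m → c); every ideal world satisfies m or ¬m, so in either case c holds — hence O(c).
Premise 4 is O(n → ¬c); contrapositively O(c → ¬n). Since O(c) holds, K gives O(¬n).
Premise 7, O(¬k → n), contraposes to O(¬n → k); with O(¬n) we get O(k).
Premise 2 is O(w → ¬k); contrapositively O(k → ¬w). Since O(k) holds, K gives O(¬w).
Premise 1, O(a → w), contraposes to O(¬w → ¬a); with O(¬w) we get O(¬a).
Premises 3, 8 do not contribute to this derivation.
So O(¬a) follows.

Yes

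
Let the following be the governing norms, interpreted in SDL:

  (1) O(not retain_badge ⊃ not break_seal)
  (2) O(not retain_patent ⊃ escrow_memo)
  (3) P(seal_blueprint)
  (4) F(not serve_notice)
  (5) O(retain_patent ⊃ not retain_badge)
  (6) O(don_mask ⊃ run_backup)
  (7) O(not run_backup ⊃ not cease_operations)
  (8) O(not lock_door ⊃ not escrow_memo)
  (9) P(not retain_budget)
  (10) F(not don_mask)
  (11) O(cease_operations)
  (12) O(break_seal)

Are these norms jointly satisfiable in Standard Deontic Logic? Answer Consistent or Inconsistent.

Consistent

Premise 7 is O(not run_backup ⊃ not cease_operations), but O(not run_backup) is not derivable from the premises, so it does not yield O(not cease_operations).
So O(not cease_operations) is not derivable, and the apparent clash with O(cease_operations) does not arise.
A world satisfying every obligation exists (e.g. break_seal=true, cease_operations=true, don_mask=true, escrow_memo=true, lock_door=true, retain_badge=true, retain_budget=false, retain_patent=false, run_backup=true, seal_blueprint=false, serve_notice=true); no atom is both obligatory and forbidden, so the set is consistent.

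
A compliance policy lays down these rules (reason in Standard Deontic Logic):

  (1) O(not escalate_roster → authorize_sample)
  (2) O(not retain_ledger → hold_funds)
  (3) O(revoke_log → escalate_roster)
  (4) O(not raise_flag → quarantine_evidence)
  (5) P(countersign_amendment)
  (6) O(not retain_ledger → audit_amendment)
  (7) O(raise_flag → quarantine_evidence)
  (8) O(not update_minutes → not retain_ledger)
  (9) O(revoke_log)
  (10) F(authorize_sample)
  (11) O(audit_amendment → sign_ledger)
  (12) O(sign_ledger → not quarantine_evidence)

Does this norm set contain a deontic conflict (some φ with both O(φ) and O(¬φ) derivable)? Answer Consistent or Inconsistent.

Premise 1 is O(not escalate_roster → authorize_sample), but O(not escalate_roster) is not derivable from the premises, so it does not yield O(authorize_sample).
So O(authorize_sample) is not derivable, and the apparent clash with O(not authorize_sample) does not arise.
A world satisfying every obligation exists (e.g. audit_amendment=false, authorize_sample=false, countersign_amendment=false, escalate_roster=true, hold_funds=false, quarantine_evidence=true, raise_flag=false, retain_ledger=true, revoke_log=true, sign_ledger=false, update_minutes=true); no atom is both obligatory and forbidden, so the set is consistent.

Consistent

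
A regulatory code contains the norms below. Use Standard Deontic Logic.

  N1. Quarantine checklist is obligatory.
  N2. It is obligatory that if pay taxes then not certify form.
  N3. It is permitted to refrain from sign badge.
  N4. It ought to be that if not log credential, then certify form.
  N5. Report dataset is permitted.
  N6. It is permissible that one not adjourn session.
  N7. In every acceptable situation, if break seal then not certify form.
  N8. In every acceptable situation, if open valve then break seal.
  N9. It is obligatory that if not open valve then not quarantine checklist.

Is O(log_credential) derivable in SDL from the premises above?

Yes

From premise 1 we have O(quarantine_checklist).
Premise 9, O(¬open_valve → ¬quarantine_checklist), contraposes to O(quarantine_checklist → open_valve); with O(quarantine_checklist) we get O(open_valve).
Premise 8 is O(open_valve → break_seal); since O(open_valve), deontic closure gives O(break_seal).
With premise 7, O(break_seal → ¬certify_form), the K-axiom yields O(¬certify_form).
Premise 4, O(¬log_credential → certify_form), contraposes to O(¬certify_form → log_credential); with O(¬certify_form) we get O(log_credential).
Premises 2, 3, 5, 6 do not contribute to this derivation.
So O(log_credential) follows.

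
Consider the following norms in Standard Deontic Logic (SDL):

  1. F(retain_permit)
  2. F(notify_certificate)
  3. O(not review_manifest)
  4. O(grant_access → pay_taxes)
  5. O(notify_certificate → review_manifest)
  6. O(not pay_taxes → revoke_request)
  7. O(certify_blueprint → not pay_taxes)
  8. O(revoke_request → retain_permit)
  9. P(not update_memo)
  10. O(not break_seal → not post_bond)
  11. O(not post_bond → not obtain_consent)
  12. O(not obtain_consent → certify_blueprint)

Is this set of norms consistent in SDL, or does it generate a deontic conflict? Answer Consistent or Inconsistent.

Consistent

Premise 5 is O(notify_certificate → review_manifest), but O(notify_certificate) is not derivable from the premises, so it does not yield O(review_manifest).
So O(review_manifest) is not derivable, and the apparent clash with O(not review_manifest) does not arise.
A world satisfying every obligation exists (e.g. break_seal=true, certify_blueprint=false, grant_access=false, notify_certificate=false, obtain_consent=true, pay_taxes=true, post_bond=true, retain_permit=false, review_manifest=false, revoke_request=false, update_memo=false); no atom is both obligatory and forbidden, so the set is consistent.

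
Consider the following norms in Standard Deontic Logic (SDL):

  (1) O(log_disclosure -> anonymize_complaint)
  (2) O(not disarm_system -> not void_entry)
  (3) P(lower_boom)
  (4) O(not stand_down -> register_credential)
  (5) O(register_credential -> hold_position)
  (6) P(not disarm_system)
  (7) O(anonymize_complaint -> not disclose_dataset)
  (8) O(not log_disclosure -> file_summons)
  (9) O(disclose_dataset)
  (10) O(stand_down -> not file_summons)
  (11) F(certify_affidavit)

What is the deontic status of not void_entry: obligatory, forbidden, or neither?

Premise 2 is O(not disarm_system -> not void_entry), but O(not disarm_system) is not derivable from the premises (the permission P(not disarm_system) asserts only not O(disarm_system), not O(not disarm_system)), so it does not yield O(not void_entry).
No premise or chain of K-axiom applications forces O(not void_entry), and none forces O(void_entry). So not void_entry is neither obligatory nor forbidden under these norms.

Neither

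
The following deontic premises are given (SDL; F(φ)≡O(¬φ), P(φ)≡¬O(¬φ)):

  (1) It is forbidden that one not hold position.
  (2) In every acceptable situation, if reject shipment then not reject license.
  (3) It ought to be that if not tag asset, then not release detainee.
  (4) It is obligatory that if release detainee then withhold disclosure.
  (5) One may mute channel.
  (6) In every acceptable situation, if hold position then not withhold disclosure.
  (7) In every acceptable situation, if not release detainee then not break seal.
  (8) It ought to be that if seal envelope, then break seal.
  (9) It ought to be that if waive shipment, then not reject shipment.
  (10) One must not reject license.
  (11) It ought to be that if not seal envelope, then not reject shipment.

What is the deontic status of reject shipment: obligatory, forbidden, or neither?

Forbidden

Premise 1, F(¬hold_position), is equivalent to O(hold_position).
From O(hold_position) and premise 6, O(hold_position → ¬withhold_disclosure), we obtain O(¬withhold_disclosure).
The contrapositive of premise 4 (O(release_detainee → withhold_disclosure)) is O(¬withhold_disclosure → ¬release_detainee), and O(¬withhold_disclosure) is already established, so O(¬release_detainee).
Premise 7 is O(¬release_detainee → ¬break_seal); since O(¬release_detainee), deontic closure gives O(¬break_seal).
Premise 8, O(seal_envelope → break_seal), contraposes to O(¬break_seal → ¬seal_envelope); with O(¬break_seal) we get O(¬seal_envelope).
Applying K to premise 11 (O(¬seal_envelope → ¬reject_shipment)) and O(¬seal_envelope) yields O(¬reject_shipment).
Premises 2, 3, 5, 9, 10 do not contribute to this derivation.
Thus O(¬reject_shipment), which is F(reject_shipment): reject_shipment is forbidden.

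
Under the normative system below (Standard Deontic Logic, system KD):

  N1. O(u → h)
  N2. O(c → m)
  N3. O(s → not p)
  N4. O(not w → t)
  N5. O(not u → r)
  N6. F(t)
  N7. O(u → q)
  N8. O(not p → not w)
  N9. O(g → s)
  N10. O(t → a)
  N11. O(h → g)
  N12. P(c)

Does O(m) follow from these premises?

Premise 2 is O(c → m), but O(c) is not derivable from the premises (the permission P(c) asserts only not O(not c), not O(c)), so it does not yield O(m).
No other premise forces O(m). An ideal world satisfying every premise can still have m false, so O(m) is not derivable.

No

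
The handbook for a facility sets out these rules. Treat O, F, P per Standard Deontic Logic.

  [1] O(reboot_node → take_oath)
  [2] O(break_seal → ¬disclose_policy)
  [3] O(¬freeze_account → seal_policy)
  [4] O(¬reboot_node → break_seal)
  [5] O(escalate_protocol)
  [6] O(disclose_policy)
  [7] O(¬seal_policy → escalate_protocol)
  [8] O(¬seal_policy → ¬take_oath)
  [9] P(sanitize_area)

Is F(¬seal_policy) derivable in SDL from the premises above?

Yes

Premise 6 gives O(disclose_policy).
The contrapositive of premise 2 (O(break_seal → ¬disclose_policy)) is O(disclose_policy → ¬break_seal), and O(disclose_policy) is already established, so O(¬break_seal).
The contrapositive of premise 4 (O(¬reboot_node → break_seal)) is O(¬break_seal → reboot_node), and O(¬break_seal) is already established, so O(reboot_node).
With premise 1, O(reboot_node → take_oath), the K-axiom yields O(take_oath).
Premise 8 is O(¬seal_policy → ¬take_oath); contrapositively O(take_oath → seal_policy). Since O(take_oath) holds, K gives O(seal_policy).
Premises 3, 5, 7, 9 do not contribute to this derivation.
So O(seal_policy) holds, i.e. F(¬seal_policy). The claim follows.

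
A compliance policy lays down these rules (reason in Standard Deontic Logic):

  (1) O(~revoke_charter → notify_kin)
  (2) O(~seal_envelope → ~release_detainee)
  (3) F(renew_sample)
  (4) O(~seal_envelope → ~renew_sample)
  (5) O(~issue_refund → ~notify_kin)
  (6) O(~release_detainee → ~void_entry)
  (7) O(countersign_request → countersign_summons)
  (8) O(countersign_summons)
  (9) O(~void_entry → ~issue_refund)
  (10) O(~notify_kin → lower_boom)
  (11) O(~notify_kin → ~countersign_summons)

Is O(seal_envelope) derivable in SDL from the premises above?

From premise 8 we have O(countersign_summons).
Premise 11 is O(~notify_kin → ~countersign_summons); contrapositively O(countersign_summons → notify_kin). Since O(countersign_summons) holds, K gives O(notify_kin).
The contrapositive of premise 5 (O(~issue_refund → ~notify_kin)) is O(notify_kin → issue_refund), and O(notify_kin) is already established, so O(issue_refund).
Premise 9 is O(~void_entry → ~issue_refund); contrapositively O(issue_refund → void_entry). Since O(issue_refund) holds, K gives O(void_entry).
Premise 6 is O(~release_detainee → ~void_entry); contrapositively O(void_entry → release_detainee). Since O(void_entry) holds, K gives O(release_detainee).
The contrapositive of premise 2 (O(~seal_envelope → ~release_detainee)) is O(release_detainee → seal_envelope), and O(release_detainee) is already established, so O(seal_envelope).
Premises 1, 3, 4, 7, 10 do not contribute to this derivation.
So O(seal_envelope) follows.

Yes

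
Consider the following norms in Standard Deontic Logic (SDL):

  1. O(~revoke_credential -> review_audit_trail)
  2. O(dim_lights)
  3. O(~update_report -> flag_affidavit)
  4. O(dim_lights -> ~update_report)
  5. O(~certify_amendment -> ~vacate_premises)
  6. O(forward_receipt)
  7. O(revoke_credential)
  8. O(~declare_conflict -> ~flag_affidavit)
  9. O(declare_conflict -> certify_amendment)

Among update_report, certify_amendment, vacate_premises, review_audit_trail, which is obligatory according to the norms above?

Premise 2 gives O(dim_lights).
Applying K to premise 4 (O(dim_lights -> ~update_report)) and O(dim_lights) yields O(~update_report).
With premise 3, O(~update_report -> flag_affidavit), the K-axiom yields O(flag_affidavit).
The contrapositive of premise 8 (O(~declare_conflict -> ~flag_affidavit)) is O(flag_affidavit -> declare_conflict), and O(flag_affidavit) is already established, so O(declare_conflict).
From O(declare_conflict) and premise 9, O(declare_conflict -> certify_amendment), we obtain O(certify_amendment).
So O(certify_amendment) holds — certify_amendment is obligatory. None of the other listed options is made obligatory by any chain of premises.

certify_amendment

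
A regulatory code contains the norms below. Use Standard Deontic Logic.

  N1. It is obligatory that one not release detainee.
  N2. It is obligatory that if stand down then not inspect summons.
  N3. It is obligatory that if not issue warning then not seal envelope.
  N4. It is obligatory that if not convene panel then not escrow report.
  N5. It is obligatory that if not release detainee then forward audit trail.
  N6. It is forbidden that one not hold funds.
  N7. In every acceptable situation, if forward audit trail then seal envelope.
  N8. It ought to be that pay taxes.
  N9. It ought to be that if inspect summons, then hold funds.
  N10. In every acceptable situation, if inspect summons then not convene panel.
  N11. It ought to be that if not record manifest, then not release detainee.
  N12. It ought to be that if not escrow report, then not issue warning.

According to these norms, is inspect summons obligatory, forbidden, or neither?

Forbidden

Premise 1 gives O(¬release_detainee).
Applying K to premise 5 (O(¬release_detainee → forward_audit_trail)) and O(¬release_detainee) yields O(forward_audit_trail).
From O(forward_audit_trail) and premise 7, O(forward_audit_trail → seal_envelope), we obtain O(seal_envelope).
Premise 3, O(¬issue_warning → ¬seal_envelope), contraposes to O(seal_envelope → issue_warning); with O(seal_envelope) we get O(issue_warning).
Premise 12, O(¬escrow_report → ¬issue_warning), contraposes to O(issue_warning → escrow_report); with O(issue_warning) we get O(escrow_report).
Premise 4 is O(¬convene_panel → ¬escrow_report); contrapositively O(escrow_report → convene_panel). Since O(escrow_report) holds, K gives O(convene_panel).
The contrapositive of premise 10 (O(inspect_summons → ¬convene_panel)) is O(convene_panel → ¬inspect_summons), and O(convene_panel) is already established, so O(¬inspect_summons).
Premises 2, 6, 8, 9, 11 do not contribute to this derivation.
Thus O(¬inspect_summons), which is F(inspect_summons): inspect_summons is forbidden.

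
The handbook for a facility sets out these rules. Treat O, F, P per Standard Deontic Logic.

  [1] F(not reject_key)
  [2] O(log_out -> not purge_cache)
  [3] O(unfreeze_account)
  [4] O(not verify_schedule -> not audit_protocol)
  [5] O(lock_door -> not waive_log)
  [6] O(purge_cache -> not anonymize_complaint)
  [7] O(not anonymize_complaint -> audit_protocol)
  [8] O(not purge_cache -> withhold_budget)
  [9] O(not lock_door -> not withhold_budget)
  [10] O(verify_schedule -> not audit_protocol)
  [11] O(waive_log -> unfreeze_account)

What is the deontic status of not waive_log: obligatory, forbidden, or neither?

Obligatory

Premises 4 and 10 are O(not verify_schedule -> not audit_protocol) and O(verify_schedule -> not audit_protocol); every ideal world satisfies not verify_schedule or verify_schedule, so in either case not audit_protocol holds — hence O(not audit_protocol).
Premise 7, O(not anonymize_complaint -> audit_protocol), contraposes to O(not audit_protocol -> anonymize_complaint); with O(not audit_protocol) we get O(anonymize_complaint).
The contrapositive of premise 6 (O(purge_cache -> not anonymize_complaint)) is O(anonymize_complaint -> not purge_cache), and O(anonymize_complaint) is already established, so O(not purge_cache).
From O(not purge_cache) and premise 8, O(not purge_cache -> withhold_budget), we obtain O(withhold_budget).
Premise 9, O(not lock_door -> not withhold_budget), contraposes to O(withhold_budget -> lock_door); with O(withhold_budget) we get O(lock_door).
From O(lock_door) and premise 5, O(lock_door -> not waive_log), we obtain O(not waive_log).
Premises 1, 2, 3, 11 do not contribute to this derivation.
Hence not waive_log is obligatory.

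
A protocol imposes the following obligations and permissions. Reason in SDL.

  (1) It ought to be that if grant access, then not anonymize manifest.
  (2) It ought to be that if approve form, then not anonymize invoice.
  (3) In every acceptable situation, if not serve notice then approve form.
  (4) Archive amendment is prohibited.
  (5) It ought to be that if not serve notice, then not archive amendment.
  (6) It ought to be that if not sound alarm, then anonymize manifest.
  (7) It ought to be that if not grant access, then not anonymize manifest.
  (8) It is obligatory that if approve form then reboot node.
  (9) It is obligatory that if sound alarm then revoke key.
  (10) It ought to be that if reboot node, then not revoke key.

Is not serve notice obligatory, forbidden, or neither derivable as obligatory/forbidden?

Forbidden

By case analysis on ¬grant_access: premise 7 gives O(¬grant_access → ¬anonymize_manifest) and premise 1 gives O(grant_access → ¬anonymize_manifest), so O(¬anonymize_manifest) either way.
The contrapositive of premise 6 (O(¬sound_alarm → anonymize_manifest)) is O(¬anonymize_manifest → sound_alarm), and O(¬anonymize_manifest) is already established, so O(sound_alarm).
With premise 9, O(sound_alarm → revoke_key), the K-axiom yields O(revoke_key).
Premise 10 is O(reboot_node → ¬revoke_key); contrapositively O(revoke_key → ¬reboot_node). Since O(revoke_key) holds, K gives O(¬reboot_node).
Premise 8, O(approve_form → reboot_node), contraposes to O(¬reboot_node → ¬approve_form); with O(¬reboot_node) we get O(¬approve_form).
The contrapositive of premise 3 (O(¬serve_notice → approve_form)) is O(¬approve_form → serve_notice), and O(¬approve_form) is already established, so O(serve_notice).
Premises 2, 4, 5 do not contribute to this derivation.
Thus O(serve_notice), which is F(¬serve_notice): ¬serve_notice is forbidden.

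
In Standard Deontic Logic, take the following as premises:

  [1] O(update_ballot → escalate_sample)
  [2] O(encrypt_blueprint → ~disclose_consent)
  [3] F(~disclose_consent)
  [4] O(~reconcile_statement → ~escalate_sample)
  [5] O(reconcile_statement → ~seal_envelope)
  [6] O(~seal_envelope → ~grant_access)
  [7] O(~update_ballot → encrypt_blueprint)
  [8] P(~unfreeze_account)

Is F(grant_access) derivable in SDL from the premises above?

Premise 3, F(~disclose_consent), is equivalent to O(disclose_consent).
Premise 2 is O(encrypt_blueprint → ~disclose_consent); contrapositively O(disclose_consent → ~encrypt_blueprint). Since O(disclose_consent) holds, K gives O(~encrypt_blueprint).
Premise 7, O(~update_ballot → encrypt_blueprint), contraposes to O(~encrypt_blueprint → update_ballot); with O(~encrypt_blueprint) we get O(update_ballot).
From O(update_ballot) and premise 1, O(update_ballot → escalate_sample), we obtain O(escalate_sample).
The contrapositive of premise 4 (O(~reconcile_statement → ~escalate_sample)) is O(escalate_sample → reconcile_statement), and O(escalate_sample) is already established, so O(reconcile_statement).
From O(reconcile_statement) and premise 5, O(reconcile_statement → ~seal_envelope), we obtain O(~seal_envelope).
Premise 6 is O(~seal_envelope → ~grant_access); since O(~seal_envelope), deontic closure gives O(~grant_access).
Premise 8 does not contribute to this derivation.
So O(~grant_access) holds, i.e. F(grant_access). The claim follows.

Yes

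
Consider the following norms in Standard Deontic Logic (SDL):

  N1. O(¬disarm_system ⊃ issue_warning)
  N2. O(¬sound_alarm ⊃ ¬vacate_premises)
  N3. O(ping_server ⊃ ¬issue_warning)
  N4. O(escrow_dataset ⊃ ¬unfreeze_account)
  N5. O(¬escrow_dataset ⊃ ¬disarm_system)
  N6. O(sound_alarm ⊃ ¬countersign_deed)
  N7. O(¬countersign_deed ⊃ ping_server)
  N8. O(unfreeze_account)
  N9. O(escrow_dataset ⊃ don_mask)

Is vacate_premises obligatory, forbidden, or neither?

From premise 8 we have O(unfreeze_account).
The contrapositive of premise 4 (O(escrow_dataset ⊃ ¬unfreeze_account)) is O(unfreeze_account ⊃ ¬escrow_dataset), and O(unfreeze_account) is already established, so O(¬escrow_dataset).
From O(¬escrow_dataset) and premise 5, O(¬escrow_dataset ⊃ ¬disarm_system), we obtain O(¬disarm_system).
With premise 1, O(¬disarm_system ⊃ issue_warning), the K-axiom yields O(issue_warning).
The contrapositive of premise 3 (O(ping_server ⊃ ¬issue_warning)) is O(issue_warning ⊃ ¬ping_server), and O(issue_warning) is already established, so O(¬ping_server).
Premise 7, O(¬countersign_deed ⊃ ping_server), contraposes to O(¬ping_server ⊃ countersign_deed); with O(¬ping_server) we get O(countersign_deed).
Premise 6, O(sound_alarm ⊃ ¬countersign_deed), contraposes to O(countersign_deed ⊃ ¬sound_alarm); with O(countersign_deed) we get O(¬sound_alarm).
From O(¬sound_alarm) and premise 2, O(¬sound_alarm ⊃ ¬vacate_premises), we obtain O(¬vacate_premises).
Premise 9 does not contribute to this derivation.
Thus O(¬vacate_premises), which is F(vacate_premises): vacate_premises is forbidden.

Forbidden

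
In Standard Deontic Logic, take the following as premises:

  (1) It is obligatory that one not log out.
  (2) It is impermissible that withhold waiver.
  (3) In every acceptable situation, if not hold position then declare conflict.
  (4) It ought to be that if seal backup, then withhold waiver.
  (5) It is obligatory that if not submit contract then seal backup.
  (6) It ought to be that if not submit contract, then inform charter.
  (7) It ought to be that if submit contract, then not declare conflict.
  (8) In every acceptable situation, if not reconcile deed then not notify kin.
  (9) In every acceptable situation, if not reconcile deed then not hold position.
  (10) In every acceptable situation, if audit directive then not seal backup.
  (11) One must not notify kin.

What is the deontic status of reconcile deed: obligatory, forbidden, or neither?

Premise 2 is F(withhold_waiver), i.e. O(¬withhold_waiver).
The contrapositive of premise 4 (O(seal_backup → withhold_waiver)) is O(¬withhold_waiver → ¬seal_backup), and O(¬withhold_waiver) is already established, so O(¬seal_backup).
Premise 5 is O(¬submit_contract → seal_backup); contrapositively O(¬seal_backup → submit_contract). Since O(¬seal_backup) holds, K gives O(submit_contract).
Premise 7 is O(submit_contract → ¬declare_conflict); since O(submit_contract), deontic closure gives O(¬declare_conflict).
Premise 3 is O(¬hold_position → declare_conflict); contrapositively O(¬declare_conflict → hold_position). Since O(¬declare_conflict) holds, K gives O(hold_position).
The contrapositive of premise 9 (O(¬reconcile_deed → ¬hold_position)) is O(hold_position → reconcile_deed), and O(hold_position) is already established, so O(reconcile_deed).
Premises 1, 6, 8, 10, 11 do not contribute to this derivation.
Hence reconcile_deed is obligatory.

Obligatory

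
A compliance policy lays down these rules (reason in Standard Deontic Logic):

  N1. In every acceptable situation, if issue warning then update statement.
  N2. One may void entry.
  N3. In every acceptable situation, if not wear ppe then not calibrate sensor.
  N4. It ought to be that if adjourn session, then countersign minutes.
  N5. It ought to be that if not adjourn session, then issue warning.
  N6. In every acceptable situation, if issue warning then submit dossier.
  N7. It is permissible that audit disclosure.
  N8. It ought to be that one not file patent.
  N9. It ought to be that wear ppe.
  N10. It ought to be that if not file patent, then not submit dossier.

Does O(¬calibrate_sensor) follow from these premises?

Premise 3 is O(¬wear_ppe → ¬calibrate_sensor), but O(¬wear_ppe) is not derivable from the premises, so it does not yield O(¬calibrate_sensor).
No other premise forces O(¬calibrate_sensor). An ideal world satisfying every premise can still have ¬calibrate_sensor false, so O(¬calibrate_sensor) is not derivable.

No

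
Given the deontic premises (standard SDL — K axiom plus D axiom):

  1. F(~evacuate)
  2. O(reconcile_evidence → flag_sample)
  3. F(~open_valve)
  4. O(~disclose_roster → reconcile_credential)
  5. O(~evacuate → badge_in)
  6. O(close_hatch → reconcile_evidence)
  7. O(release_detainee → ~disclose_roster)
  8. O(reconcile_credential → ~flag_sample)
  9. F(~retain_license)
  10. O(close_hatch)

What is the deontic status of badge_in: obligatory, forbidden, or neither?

Premise 5 is O(~evacuate → badge_in), but O(~evacuate) is not derivable from the premises, so it does not yield O(badge_in).
No premise or chain of K-axiom applications forces O(badge_in), and none forces O(~badge_in). So badge_in is neither obligatory nor forbidden under these norms.

Neither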